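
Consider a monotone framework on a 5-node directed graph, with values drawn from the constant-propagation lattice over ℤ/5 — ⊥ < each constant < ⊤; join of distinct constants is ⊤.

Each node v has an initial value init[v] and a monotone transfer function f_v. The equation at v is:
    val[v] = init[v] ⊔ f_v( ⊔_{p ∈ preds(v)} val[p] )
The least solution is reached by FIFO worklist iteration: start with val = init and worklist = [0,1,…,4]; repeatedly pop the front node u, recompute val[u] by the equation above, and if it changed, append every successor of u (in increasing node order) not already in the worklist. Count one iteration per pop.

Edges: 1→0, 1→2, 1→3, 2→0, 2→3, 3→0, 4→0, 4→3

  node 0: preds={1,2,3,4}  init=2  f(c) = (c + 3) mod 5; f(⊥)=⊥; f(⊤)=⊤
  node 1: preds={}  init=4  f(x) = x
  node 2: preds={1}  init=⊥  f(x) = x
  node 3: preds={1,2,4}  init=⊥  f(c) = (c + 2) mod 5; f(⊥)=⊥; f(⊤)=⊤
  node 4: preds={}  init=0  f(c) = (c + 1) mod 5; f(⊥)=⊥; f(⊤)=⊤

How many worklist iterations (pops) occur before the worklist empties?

Worklist (6 pops):
  #1 pop 0: in=⊤ → ⊤ (was 2); enqueue []
  #2 pop 1: in=⊥ → 4 (no change)
  #3 pop 2: in=4 → 4 (was ⊥); enqueue [0]
  #4 pop 3: in=⊤ → ⊤ (was ⊥); enqueue []
  #5 pop 4: in=⊥ → 0 (no change)
  #6 pop 0: in=⊤ → ⊤ (no change)

Fixpoint:
  val[0] = ⊤
  val[1] = 4
  val[2] = 4
  val[3] = ⊤
  val[4] = 0

6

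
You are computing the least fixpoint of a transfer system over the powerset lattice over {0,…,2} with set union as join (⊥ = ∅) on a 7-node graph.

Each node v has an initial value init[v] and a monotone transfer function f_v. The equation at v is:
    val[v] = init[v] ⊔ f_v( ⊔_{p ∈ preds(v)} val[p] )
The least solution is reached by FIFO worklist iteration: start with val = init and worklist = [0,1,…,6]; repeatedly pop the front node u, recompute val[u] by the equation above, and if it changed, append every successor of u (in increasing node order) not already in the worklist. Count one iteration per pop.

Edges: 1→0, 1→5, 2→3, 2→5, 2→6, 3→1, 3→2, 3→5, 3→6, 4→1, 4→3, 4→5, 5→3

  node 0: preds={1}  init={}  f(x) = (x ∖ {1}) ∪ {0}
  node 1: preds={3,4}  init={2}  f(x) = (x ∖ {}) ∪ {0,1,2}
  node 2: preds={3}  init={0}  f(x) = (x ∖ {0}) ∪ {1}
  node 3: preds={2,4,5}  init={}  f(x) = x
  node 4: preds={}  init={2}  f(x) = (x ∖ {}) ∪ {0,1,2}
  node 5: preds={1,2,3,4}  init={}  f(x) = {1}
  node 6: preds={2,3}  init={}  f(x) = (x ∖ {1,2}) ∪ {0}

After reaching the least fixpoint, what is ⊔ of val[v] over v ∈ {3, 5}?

{0,1,2}

Iteration log — 13 steps:
  step 1. node 0  ⊔preds={2}  new={0,2}  old={}  +wl: 
  step 2. node 1  ⊔preds={2}  new={0,1,2}  old={2}  +wl: 0
  step 3. node 2  ⊔preds={}  new={0,1}  old={0}  +wl: 
  step 4. node 3  ⊔preds={0,1,2}  new={0,1,2}  old={}  +wl: 1,2
  step 5. node 4  ⊔preds={}  new={0,1,2}  old={2}  +wl: 3
  step 6. node 5  ⊔preds={0,1,2}  new={1}  old={}  +wl: 
  step 7. node 6  ⊔preds={0,1,2}  new={0}  old={}  +wl: 
  step 8. node 0  ⊔preds={0,1,2}  new={0,2}  stable
  step 9. node 1  ⊔preds={0,1,2}  new={0,1,2}  stable
  step 10. node 2  ⊔preds={0,1,2}  new={0,1,2}  old={0,1}  +wl: 5,6
  step 11. node 3  ⊔preds={0,1,2}  new={0,1,2}  stable
  step 12. node 5  ⊔preds={0,1,2}  new={1}  stable
  step 13. node 6  ⊔preds={0,1,2}  new={0}  stable

Least fixpoint reached:
  node 0: {0,2}
  node 1: {0,1,2}
  node 2: {0,1,2}
  node 3: {0,1,2}
  node 4: {0,1,2}
  node 5: {1}
  node 6: {0}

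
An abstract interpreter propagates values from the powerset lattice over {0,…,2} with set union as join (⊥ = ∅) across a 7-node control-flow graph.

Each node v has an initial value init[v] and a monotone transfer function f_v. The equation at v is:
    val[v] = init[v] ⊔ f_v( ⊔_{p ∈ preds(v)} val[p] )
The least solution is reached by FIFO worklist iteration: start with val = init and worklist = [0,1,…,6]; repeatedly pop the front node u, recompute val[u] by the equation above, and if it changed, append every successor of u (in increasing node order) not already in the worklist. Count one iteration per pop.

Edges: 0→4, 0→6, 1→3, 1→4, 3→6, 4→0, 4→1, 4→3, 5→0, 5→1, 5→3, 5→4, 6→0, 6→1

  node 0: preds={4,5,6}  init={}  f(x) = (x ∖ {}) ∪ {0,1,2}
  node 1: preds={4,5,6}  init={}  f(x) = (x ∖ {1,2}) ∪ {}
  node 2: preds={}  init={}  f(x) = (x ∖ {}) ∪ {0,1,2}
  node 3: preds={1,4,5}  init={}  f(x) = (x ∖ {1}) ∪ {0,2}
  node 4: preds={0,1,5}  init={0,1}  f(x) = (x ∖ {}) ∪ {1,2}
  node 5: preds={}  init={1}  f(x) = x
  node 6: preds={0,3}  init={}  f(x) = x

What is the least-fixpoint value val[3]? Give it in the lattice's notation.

Worklist (10 pops):
  #1 pop 0: in={0,1} → {0,1,2} (was {}); enqueue []
  #2 pop 1: in={0,1} → {0} (was {}); enqueue []
  #3 pop 2: in={} → {0,1,2} (was {}); enqueue []
  #4 pop 3: in={0,1} → {0,2} (was {}); enqueue []
  #5 pop 4: in={0,1,2} → {0,1,2} (was {0,1}); enqueue [0,1,3]
  #6 pop 5: in={} → {1} (no change)
  #7 pop 6: in={0,1,2} → {0,1,2} (was {}); enqueue []
  #8 pop 0: in={0,1,2} → {0,1,2} (no change)
  #9 pop 1: in={0,1,2} → {0} (no change)
  #10 pop 3: in={0,1,2} → {0,2} (no change)

Fixpoint:
  val[0] = {0,1,2}
  val[1] = {0}
  val[2] = {0,1,2}
  val[3] = {0,2}
  val[4] = {0,1,2}
  val[5] = {1}
  val[6] = {0,1,2}

{0,2}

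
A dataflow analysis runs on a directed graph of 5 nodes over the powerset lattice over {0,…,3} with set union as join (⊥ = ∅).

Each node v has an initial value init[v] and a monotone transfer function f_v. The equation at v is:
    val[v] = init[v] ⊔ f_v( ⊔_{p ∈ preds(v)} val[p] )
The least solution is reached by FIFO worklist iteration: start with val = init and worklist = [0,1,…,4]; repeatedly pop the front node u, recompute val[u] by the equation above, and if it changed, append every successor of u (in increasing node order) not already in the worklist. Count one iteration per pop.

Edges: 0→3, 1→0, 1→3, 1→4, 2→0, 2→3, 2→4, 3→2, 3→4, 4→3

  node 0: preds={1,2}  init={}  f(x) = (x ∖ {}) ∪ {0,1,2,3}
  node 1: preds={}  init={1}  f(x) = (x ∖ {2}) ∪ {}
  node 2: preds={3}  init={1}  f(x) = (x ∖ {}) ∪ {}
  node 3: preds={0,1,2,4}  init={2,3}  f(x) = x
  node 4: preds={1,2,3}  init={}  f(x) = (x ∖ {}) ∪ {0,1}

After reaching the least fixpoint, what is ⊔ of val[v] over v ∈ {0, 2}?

Worklist (10 pops):
  #1 pop 0: in={1} → {0,1,2,3} (was {}); enqueue []
  #2 pop 1: in={} → {1} (no change)
  #3 pop 2: in={2,3} → {1,2,3} (was {1}); enqueue [0]
  #4 pop 3: in={0,1,2,3} → {0,1,2,3} (was {2,3}); enqueue [2]
  #5 pop 4: in={0,1,2,3} → {0,1,2,3} (was {}); enqueue [3]
  #6 pop 0: in={1,2,3} → {0,1,2,3} (no change)
  #7 pop 2: in={0,1,2,3} → {0,1,2,3} (was {1,2,3}); enqueue [0,4]
  #8 pop 3: in={0,1,2,3} → {0,1,2,3} (no change)
  #9 pop 0: in={0,1,2,3} → {0,1,2,3} (no change)
  #10 pop 4: in={0,1,2,3} → {0,1,2,3} (no change)

Fixpoint:
  val[0] = {0,1,2,3}
  val[1] = {1}
  val[2] = {0,1,2,3}
  val[3] = {0,1,2,3}
  val[4] = {0,1,2,3}

{0,1,2,3}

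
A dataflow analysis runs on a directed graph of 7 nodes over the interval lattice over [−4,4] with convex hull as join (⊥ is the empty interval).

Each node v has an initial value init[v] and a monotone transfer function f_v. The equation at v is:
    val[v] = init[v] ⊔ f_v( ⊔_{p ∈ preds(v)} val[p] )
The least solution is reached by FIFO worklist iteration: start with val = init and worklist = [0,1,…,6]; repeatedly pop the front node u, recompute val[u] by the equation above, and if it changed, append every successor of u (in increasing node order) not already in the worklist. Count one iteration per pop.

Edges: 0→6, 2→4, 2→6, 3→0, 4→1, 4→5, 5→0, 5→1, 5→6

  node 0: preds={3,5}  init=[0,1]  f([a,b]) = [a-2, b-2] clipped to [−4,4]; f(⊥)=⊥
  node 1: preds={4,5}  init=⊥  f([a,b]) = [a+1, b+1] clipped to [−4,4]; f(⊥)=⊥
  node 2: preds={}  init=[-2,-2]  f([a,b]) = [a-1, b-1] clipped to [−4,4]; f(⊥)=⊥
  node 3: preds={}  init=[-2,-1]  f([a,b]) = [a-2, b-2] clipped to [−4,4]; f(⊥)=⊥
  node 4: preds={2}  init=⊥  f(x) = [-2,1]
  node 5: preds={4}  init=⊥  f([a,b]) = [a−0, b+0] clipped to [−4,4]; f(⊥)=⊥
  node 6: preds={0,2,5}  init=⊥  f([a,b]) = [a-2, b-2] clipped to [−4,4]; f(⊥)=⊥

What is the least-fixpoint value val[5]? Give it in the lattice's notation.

[-2,1]

Trace (9 dequeues):
  [1] u=0 | in [-2,-1] | out [-4,1] | prev [0,1] | push {}
  [2] u=1 | in ⊥ | out ⊥ | ==
  [3] u=2 | in ⊥ | out [-2,-2] | ==
  [4] u=3 | in ⊥ | out [-2,-1] | ==
  [5] u=4 | in [-2,-2] | out [-2,1] | prev ⊥ | push {1}
  [6] u=5 | in [-2,1] | out [-2,1] | prev ⊥ | push {0}
  [7] u=6 | in [-4,1] | out [-4,-1] | prev ⊥ | push {}
  [8] u=1 | in [-2,1] | out [-1,2] | prev ⊥ | push {}
  [9] u=0 | in [-2,1] | out [-4,1] | ==

Converged values:
  [0] [-4,1]
  [1] [-1,2]
  [2] [-2,-2]
  [3] [-2,-1]
  [4] [-2,1]
  [5] [-2,1]
  [6] [-4,-1]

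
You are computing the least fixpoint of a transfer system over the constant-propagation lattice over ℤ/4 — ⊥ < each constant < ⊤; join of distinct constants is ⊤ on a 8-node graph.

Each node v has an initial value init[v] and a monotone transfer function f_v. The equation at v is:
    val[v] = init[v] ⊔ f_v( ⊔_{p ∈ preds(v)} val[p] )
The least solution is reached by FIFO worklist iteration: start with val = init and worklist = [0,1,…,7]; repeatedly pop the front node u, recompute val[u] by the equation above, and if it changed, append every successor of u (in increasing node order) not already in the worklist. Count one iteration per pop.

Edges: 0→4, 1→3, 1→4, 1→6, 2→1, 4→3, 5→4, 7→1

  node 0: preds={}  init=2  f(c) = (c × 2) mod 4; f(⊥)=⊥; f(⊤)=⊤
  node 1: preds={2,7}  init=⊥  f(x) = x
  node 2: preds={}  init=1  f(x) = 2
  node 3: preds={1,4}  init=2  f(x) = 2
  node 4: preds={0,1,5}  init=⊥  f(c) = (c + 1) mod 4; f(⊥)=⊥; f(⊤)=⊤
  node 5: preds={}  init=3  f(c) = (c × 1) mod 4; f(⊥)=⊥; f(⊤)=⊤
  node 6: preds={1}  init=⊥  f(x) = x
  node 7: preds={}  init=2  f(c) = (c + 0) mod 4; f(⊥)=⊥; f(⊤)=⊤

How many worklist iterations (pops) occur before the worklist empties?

Worklist (10 pops):
  #1 pop 0: in=⊥ → 2 (no change)
  #2 pop 1: in=⊤ → ⊤ (was ⊥); enqueue []
  #3 pop 2: in=⊥ → ⊤ (was 1); enqueue [1]
  #4 pop 3: in=⊤ → 2 (no change)
  #5 pop 4: in=⊤ → ⊤ (was ⊥); enqueue [3]
  #6 pop 5: in=⊥ → 3 (no change)
  #7 pop 6: in=⊤ → ⊤ (was ⊥); enqueue []
  #8 pop 7: in=⊥ → 2 (no change)
  #9 pop 1: in=⊤ → ⊤ (no change)
  #10 pop 3: in=⊤ → 2 (no change)

Fixpoint:
  val[0] = 2
  val[1] = ⊤
  val[2] = ⊤
  val[3] = 2
  val[4] = ⊤
  val[5] = 3
  val[6] = ⊤
  val[7] = 2

10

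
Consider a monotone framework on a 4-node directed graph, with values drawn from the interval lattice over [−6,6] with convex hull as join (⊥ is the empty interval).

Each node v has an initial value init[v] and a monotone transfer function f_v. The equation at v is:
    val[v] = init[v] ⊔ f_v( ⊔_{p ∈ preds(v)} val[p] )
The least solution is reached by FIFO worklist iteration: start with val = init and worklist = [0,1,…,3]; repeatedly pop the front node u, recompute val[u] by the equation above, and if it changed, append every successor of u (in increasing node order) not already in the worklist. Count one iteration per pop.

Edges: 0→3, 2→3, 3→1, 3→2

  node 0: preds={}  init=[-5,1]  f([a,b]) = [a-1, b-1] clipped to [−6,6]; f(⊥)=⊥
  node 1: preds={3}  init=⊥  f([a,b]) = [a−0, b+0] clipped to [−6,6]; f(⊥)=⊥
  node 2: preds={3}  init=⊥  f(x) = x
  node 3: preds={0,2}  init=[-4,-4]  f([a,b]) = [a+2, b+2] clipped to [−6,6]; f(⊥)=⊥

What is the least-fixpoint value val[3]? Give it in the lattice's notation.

[-4,6]

Iteration log — 13 steps:
  step 1. node 0  ⊔preds=⊥  new=[-5,1]  stable
  step 2. node 1  ⊔preds=[-4,-4]  new=[-4,-4]  old=⊥  +wl: 
  step 3. node 2  ⊔preds=[-4,-4]  new=[-4,-4]  old=⊥  +wl: 
  step 4. node 3  ⊔preds=[-5,1]  new=[-4,3]  old=[-4,-4]  +wl: 1,2
  step 5. node 1  ⊔preds=[-4,3]  new=[-4,3]  old=[-4,-4]  +wl: 
  step 6. node 2  ⊔preds=[-4,3]  new=[-4,3]  old=[-4,-4]  +wl: 3
  step 7. node 3  ⊔preds=[-5,3]  new=[-4,5]  old=[-4,3]  +wl: 1,2
  step 8. node 1  ⊔preds=[-4,5]  new=[-4,5]  old=[-4,3]  +wl: 
  step 9. node 2  ⊔preds=[-4,5]  new=[-4,5]  old=[-4,3]  +wl: 3
  step 10. node 3  ⊔preds=[-5,5]  new=[-4,6]  old=[-4,5]  +wl: 1,2
  step 11. node 1  ⊔preds=[-4,6]  new=[-4,6]  old=[-4,5]  +wl: 
  step 12. node 2  ⊔preds=[-4,6]  new=[-4,6]  old=[-4,5]  +wl: 3
  step 13. node 3  ⊔preds=[-5,6]  new=[-4,6]  stable

Least fixpoint reached:
  node 0: [-5,1]
  node 1: [-4,6]
  node 2: [-4,6]
  node 3: [-4,6]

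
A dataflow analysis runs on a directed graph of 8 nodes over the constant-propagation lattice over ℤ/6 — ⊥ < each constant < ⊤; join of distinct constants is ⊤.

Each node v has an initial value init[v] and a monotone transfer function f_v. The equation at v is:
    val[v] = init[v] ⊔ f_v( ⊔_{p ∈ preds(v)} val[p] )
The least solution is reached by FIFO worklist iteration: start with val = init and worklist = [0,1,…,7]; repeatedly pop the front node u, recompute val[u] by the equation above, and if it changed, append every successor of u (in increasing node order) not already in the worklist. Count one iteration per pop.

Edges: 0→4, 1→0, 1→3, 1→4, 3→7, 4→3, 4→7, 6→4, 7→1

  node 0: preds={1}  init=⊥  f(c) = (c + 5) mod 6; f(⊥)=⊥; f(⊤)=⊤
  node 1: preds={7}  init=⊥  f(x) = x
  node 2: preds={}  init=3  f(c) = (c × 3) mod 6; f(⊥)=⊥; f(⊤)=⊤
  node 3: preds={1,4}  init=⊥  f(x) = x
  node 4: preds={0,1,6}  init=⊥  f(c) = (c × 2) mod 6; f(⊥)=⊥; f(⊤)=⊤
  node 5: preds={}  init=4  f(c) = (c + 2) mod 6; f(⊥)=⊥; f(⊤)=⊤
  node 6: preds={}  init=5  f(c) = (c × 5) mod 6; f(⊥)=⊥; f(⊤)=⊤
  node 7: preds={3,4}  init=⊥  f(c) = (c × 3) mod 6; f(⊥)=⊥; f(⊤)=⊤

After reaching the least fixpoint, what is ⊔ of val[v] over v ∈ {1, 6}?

Trace (20 dequeues):
  [1] u=0 | in ⊥ | out ⊥ | ==
  [2] u=1 | in ⊥ | out ⊥ | ==
  [3] u=2 | in ⊥ | out 3 | ==
  [4] u=3 | in ⊥ | out ⊥ | ==
  [5] u=4 | in 5 | out 4 | prev ⊥ | push {3}
  [6] u=5 | in ⊥ | out 4 | ==
  [7] u=6 | in ⊥ | out 5 | ==
  [8] u=7 | in 4 | out 0 | prev ⊥ | push {1}
  [9] u=3 | in 4 | out 4 | prev ⊥ | push {7}
  [10] u=1 | in 0 | out 0 | prev ⊥ | push {0,3,4}
  [11] u=7 | in 4 | out 0 | ==
  [12] u=0 | in 0 | out 5 | prev ⊥ | push {}
  [13] u=3 | in ⊤ | out ⊤ | prev 4 | push {7}
  [14] u=4 | in ⊤ | out ⊤ | prev 4 | push {3}
  [15] u=7 | in ⊤ | out ⊤ | prev 0 | push {1}
  [16] u=3 | in ⊤ | out ⊤ | ==
  [17] u=1 | in ⊤ | out ⊤ | prev 0 | push {0,3,4}
  [18] u=0 | in ⊤ | out ⊤ | prev 5 | push {}
  [19] u=3 | in ⊤ | out ⊤ | ==
  [20] u=4 | in ⊤ | out ⊤ | ==

Converged values:
  [0] ⊤
  [1] ⊤
  [2] 3
  [3] ⊤
  [4] ⊤
  [5] 4
  [6] 5
  [7] ⊤

⊤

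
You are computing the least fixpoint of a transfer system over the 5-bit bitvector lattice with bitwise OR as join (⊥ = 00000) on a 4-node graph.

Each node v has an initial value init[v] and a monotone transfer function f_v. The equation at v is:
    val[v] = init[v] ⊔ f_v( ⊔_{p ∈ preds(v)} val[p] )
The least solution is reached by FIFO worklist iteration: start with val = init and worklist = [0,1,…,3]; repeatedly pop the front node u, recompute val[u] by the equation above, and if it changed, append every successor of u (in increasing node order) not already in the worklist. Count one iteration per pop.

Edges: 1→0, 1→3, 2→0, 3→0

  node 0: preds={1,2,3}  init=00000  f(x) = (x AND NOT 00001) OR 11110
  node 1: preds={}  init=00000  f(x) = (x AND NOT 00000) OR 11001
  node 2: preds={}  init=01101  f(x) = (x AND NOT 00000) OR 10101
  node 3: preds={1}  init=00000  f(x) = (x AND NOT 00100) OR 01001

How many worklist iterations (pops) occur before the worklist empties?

Iteration log — 5 steps:
  step 1. node 0  ⊔preds=01101  new=11110  old=00000  +wl: 
  step 2. node 1  ⊔preds=00000  new=11001  old=00000  +wl: 0
  step 3. node 2  ⊔preds=00000  new=11101  old=01101  +wl: 
  step 4. node 3  ⊔preds=11001  new=11001  old=00000  +wl: 
  step 5. node 0  ⊔preds=11101  new=11110  stable

Least fixpoint reached:
  node 0: 11110
  node 1: 11001
  node 2: 11101
  node 3: 11001

5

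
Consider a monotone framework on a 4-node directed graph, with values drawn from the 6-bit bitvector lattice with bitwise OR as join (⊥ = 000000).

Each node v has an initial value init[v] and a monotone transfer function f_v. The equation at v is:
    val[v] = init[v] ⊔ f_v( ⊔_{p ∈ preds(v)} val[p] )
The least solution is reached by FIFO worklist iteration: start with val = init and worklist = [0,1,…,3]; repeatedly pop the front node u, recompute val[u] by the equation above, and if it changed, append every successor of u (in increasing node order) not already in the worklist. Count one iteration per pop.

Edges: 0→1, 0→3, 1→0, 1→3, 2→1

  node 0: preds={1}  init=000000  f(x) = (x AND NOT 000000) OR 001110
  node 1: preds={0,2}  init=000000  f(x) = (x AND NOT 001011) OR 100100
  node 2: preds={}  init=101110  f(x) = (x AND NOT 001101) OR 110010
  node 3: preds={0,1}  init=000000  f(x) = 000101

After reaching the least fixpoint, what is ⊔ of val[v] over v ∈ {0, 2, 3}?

111111

Worklist (10 pops):
  #1 pop 0: in=000000 → 001110 (was 000000); enqueue []
  #2 pop 1: in=101110 → 100100 (was 000000); enqueue [0]
  #3 pop 2: in=000000 → 111110 (was 101110); enqueue [1]
  #4 pop 3: in=101110 → 000101 (was 000000); enqueue []
  #5 pop 0: in=100100 → 101110 (was 001110); enqueue [3]
  #6 pop 1: in=111110 → 110100 (was 100100); enqueue [0]
  #7 pop 3: in=111110 → 000101 (no change)
  #8 pop 0: in=110100 → 111110 (was 101110); enqueue [1,3]
  #9 pop 1: in=111110 → 110100 (no change)
  #10 pop 3: in=111110 → 000101 (no change)

Fixpoint:
  val[0] = 111110
  val[1] = 110100
  val[2] = 111110
  val[3] = 000101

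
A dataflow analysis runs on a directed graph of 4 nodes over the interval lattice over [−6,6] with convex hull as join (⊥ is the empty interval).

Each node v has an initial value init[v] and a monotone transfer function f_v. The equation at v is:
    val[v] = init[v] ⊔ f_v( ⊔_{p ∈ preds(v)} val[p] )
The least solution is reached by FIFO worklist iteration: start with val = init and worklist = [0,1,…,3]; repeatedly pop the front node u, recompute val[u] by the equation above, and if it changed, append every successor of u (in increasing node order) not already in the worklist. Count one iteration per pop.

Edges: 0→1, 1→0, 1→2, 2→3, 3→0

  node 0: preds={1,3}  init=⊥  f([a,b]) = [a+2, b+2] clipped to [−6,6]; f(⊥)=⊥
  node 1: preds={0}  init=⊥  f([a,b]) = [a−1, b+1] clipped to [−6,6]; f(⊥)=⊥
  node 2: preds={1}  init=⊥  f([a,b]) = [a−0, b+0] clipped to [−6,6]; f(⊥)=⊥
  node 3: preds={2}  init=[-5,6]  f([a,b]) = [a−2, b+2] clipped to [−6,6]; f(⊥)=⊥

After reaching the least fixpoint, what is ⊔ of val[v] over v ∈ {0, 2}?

Worklist (9 pops):
  #1 pop 0: in=[-5,6] → [-3,6] (was ⊥); enqueue []
  #2 pop 1: in=[-3,6] → [-4,6] (was ⊥); enqueue [0]
  #3 pop 2: in=[-4,6] → [-4,6] (was ⊥); enqueue []
  #4 pop 3: in=[-4,6] → [-6,6] (was [-5,6]); enqueue []
  #5 pop 0: in=[-6,6] → [-4,6] (was [-3,6]); enqueue [1]
  #6 pop 1: in=[-4,6] → [-5,6] (was [-4,6]); enqueue [0,2]
  #7 pop 0: in=[-6,6] → [-4,6] (no change)
  #8 pop 2: in=[-5,6] → [-5,6] (was [-4,6]); enqueue [3]
  #9 pop 3: in=[-5,6] → [-6,6] (no change)

Fixpoint:
  val[0] = [-4,6]
  val[1] = [-5,6]
  val[2] = [-5,6]
  val[3] = [-6,6]

[-5,6]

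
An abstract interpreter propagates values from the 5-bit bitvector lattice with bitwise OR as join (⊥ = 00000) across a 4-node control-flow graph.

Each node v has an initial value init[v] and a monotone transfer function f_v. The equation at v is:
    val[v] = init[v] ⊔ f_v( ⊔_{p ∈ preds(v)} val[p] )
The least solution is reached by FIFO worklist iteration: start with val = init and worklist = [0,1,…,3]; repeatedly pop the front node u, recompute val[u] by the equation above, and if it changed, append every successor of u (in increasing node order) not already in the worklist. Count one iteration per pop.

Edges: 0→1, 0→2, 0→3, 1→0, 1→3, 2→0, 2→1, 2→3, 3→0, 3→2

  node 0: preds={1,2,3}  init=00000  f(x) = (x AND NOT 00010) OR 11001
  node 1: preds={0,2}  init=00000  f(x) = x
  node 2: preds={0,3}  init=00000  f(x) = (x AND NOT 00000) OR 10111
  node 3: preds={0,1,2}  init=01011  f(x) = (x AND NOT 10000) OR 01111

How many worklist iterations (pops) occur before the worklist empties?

9

Iteration log — 9 steps:
  step 1. node 0  ⊔preds=01011  new=11001  old=00000  +wl: 
  step 2. node 1  ⊔preds=11001  new=11001  old=00000  +wl: 0
  step 3. node 2  ⊔preds=11011  new=11111  old=00000  +wl: 1
  step 4. node 3  ⊔preds=11111  new=01111  old=01011  +wl: 2
  step 5. node 0  ⊔preds=11111  new=11101  old=11001  +wl: 3
  step 6. node 1  ⊔preds=11111  new=11111  old=11001  +wl: 0
  step 7. node 2  ⊔preds=11111  new=11111  stable
  step 8. node 3  ⊔preds=11111  new=01111  stable
  step 9. node 0  ⊔preds=11111  new=11101  stable

Least fixpoint reached:
  node 0: 11101
  node 1: 11111
  node 2: 11111
  node 3: 01111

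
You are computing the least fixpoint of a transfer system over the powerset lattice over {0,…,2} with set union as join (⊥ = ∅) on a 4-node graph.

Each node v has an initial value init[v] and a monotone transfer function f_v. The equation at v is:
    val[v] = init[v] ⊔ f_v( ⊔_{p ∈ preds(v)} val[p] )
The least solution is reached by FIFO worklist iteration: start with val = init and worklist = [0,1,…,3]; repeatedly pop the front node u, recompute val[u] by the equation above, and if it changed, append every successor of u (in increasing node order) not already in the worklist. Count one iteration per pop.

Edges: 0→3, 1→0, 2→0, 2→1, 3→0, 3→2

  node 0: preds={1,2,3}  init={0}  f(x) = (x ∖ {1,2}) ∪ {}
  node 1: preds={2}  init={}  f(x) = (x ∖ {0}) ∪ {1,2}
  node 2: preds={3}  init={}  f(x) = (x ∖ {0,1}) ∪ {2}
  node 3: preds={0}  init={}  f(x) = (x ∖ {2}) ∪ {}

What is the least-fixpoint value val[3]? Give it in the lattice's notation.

{0}

Iteration log — 7 steps:
  step 1. node 0  ⊔preds={}  new={0}  stable
  step 2. node 1  ⊔preds={}  new={1,2}  old={}  +wl: 0
  step 3. node 2  ⊔preds={}  new={2}  old={}  +wl: 1
  step 4. node 3  ⊔preds={0}  new={0}  old={}  +wl: 2
  step 5. node 0  ⊔preds={0,1,2}  new={0}  stable
  step 6. node 1  ⊔preds={2}  new={1,2}  stable
  step 7. node 2  ⊔preds={0}  new={2}  stable

Least fixpoint reached:
  node 0: {0}
  node 1: {1,2}
  node 2: {2}
  node 3: {0}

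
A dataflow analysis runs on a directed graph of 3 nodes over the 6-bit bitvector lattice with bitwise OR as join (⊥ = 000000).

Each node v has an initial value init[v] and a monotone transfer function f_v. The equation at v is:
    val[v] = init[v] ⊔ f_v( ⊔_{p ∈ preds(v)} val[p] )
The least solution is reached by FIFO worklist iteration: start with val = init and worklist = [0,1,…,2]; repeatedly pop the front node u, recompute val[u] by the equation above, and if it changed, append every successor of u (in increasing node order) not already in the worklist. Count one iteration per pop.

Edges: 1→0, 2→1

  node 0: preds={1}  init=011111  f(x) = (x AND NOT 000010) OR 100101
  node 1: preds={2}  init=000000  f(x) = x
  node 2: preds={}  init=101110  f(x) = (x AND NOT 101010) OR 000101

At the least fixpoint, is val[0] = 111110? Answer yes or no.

Iteration log — 6 steps:
  step 1. node 0  ⊔preds=000000  new=111111  old=011111  +wl: 
  step 2. node 1  ⊔preds=101110  new=101110  old=000000  +wl: 0
  step 3. node 2  ⊔preds=000000  new=101111  old=101110  +wl: 1
  step 4. node 0  ⊔preds=101110  new=111111  stable
  step 5. node 1  ⊔preds=101111  new=101111  old=101110  +wl: 0
  step 6. node 0  ⊔preds=101111  new=111111  stable

Least fixpoint reached:
  node 0: 111111
  node 1: 101111
  node 2: 101111

no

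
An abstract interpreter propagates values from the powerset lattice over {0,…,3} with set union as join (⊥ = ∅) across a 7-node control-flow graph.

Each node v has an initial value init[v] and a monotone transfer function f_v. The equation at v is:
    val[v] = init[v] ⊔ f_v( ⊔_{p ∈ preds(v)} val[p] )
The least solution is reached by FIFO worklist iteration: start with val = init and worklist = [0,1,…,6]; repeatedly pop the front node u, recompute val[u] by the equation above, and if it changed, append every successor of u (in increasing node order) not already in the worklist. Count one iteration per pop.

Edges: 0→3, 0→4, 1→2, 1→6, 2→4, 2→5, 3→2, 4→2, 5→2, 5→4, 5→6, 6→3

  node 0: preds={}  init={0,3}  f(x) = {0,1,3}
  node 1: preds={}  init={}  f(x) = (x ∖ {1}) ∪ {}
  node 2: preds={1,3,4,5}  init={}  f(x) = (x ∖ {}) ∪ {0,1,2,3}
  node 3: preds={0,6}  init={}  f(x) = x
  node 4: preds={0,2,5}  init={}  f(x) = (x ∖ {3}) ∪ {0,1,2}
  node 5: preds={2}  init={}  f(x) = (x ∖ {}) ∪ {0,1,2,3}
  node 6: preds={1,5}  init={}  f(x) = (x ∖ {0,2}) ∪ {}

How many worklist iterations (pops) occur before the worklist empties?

10

Iteration log — 10 steps:
  step 1. node 0  ⊔preds={}  new={0,1,3}  old={0,3}  +wl: 
  step 2. node 1  ⊔preds={}  new={}  stable
  step 3. node 2  ⊔preds={}  new={0,1,2,3}  old={}  +wl: 
  step 4. node 3  ⊔preds={0,1,3}  new={0,1,3}  old={}  +wl: 2
  step 5. node 4  ⊔preds={0,1,2,3}  new={0,1,2}  old={}  +wl: 
  step 6. node 5  ⊔preds={0,1,2,3}  new={0,1,2,3}  old={}  +wl: 4
  step 7. node 6  ⊔preds={0,1,2,3}  new={1,3}  old={}  +wl: 3
  step 8. node 2  ⊔preds={0,1,2,3}  new={0,1,2,3}  stable
  step 9. node 4  ⊔preds={0,1,2,3}  new={0,1,2}  stable
  step 10. node 3  ⊔preds={0,1,3}  new={0,1,3}  stable

Least fixpoint reached:
  node 0: {0,1,3}
  node 1: {}
  node 2: {0,1,2,3}
  node 3: {0,1,3}
  node 4: {0,1,2}
  node 5: {0,1,2,3}
  node 6: {1,3}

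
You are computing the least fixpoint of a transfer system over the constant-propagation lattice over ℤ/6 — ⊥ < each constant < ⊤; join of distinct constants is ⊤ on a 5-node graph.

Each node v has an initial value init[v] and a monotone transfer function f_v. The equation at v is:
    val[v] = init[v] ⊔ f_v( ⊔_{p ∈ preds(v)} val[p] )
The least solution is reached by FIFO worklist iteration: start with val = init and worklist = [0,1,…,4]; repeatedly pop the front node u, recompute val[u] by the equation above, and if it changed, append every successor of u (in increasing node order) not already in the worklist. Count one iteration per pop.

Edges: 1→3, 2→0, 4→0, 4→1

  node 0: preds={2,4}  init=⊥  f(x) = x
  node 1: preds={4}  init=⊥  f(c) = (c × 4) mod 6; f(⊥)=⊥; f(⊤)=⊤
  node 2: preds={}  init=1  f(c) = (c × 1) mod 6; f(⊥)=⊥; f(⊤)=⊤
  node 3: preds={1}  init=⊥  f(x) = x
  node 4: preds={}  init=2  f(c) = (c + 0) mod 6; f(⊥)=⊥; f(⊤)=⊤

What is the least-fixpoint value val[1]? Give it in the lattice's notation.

Iteration log — 5 steps:
  step 1. node 0  ⊔preds=⊤  new=⊤  old=⊥  +wl: 
  step 2. node 1  ⊔preds=2  new=2  old=⊥  +wl: 
  step 3. node 2  ⊔preds=⊥  new=1  stable
  step 4. node 3  ⊔preds=2  new=2  old=⊥  +wl: 
  step 5. node 4  ⊔preds=⊥  new=2  stable

Least fixpoint reached:
  node 0: ⊤
  node 1: 2
  node 2: 1
  node 3: 2
  node 4: 2

2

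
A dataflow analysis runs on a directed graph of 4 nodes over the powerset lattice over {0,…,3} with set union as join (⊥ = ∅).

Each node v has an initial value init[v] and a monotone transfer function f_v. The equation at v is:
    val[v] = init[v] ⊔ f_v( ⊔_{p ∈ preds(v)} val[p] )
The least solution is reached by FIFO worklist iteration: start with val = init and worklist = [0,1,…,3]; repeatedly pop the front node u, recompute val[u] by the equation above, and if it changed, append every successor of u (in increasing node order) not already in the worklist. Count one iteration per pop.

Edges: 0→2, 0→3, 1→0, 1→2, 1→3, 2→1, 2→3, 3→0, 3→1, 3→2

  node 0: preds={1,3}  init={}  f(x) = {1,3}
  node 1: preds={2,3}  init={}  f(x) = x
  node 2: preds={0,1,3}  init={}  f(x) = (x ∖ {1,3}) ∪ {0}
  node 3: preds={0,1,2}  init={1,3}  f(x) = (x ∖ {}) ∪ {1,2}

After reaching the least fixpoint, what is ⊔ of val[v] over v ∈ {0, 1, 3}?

Trace (10 dequeues):
  [1] u=0 | in {1,3} | out {1,3} | prev {} | push {}
  [2] u=1 | in {1,3} | out {1,3} | prev {} | push {0}
  [3] u=2 | in {1,3} | out {0} | prev {} | push {1}
  [4] u=3 | in {0,1,3} | out {0,1,2,3} | prev {1,3} | push {2}
  [5] u=0 | in {0,1,2,3} | out {1,3} | ==
  [6] u=1 | in {0,1,2,3} | out {0,1,2,3} | prev {1,3} | push {0,3}
  [7] u=2 | in {0,1,2,3} | out {0,2} | prev {0} | push {1}
  [8] u=0 | in {0,1,2,3} | out {1,3} | ==
  [9] u=3 | in {0,1,2,3} | out {0,1,2,3} | ==
  [10] u=1 | in {0,1,2,3} | out {0,1,2,3} | ==

Converged values:
  [0] {1,3}
  [1] {0,1,2,3}
  [2] {0,2}
  [3] {0,1,2,3}

{0,1,2,3}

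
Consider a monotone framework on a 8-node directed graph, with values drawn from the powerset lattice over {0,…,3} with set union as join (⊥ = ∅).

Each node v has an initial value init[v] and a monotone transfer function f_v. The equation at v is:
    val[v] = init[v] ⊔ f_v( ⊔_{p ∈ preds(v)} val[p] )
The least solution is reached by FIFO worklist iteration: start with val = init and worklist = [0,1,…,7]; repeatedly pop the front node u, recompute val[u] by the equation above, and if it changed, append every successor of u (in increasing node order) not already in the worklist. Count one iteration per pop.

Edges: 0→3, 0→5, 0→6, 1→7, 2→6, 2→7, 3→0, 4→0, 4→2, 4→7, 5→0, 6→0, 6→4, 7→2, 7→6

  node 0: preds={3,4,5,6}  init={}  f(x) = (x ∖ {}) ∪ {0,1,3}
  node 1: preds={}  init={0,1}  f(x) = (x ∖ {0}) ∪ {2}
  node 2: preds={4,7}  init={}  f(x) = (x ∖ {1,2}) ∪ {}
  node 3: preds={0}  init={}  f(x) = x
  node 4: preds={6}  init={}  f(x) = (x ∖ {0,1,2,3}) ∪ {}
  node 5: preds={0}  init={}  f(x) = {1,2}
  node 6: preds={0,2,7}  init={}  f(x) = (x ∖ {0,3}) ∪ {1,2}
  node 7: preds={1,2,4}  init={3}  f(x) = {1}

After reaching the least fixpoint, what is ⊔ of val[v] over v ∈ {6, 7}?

{1,2,3}

Iteration log — 15 steps:
  step 1. node 0  ⊔preds={}  new={0,1,3}  old={}  +wl: 
  step 2. node 1  ⊔preds={}  new={0,1,2}  old={0,1}  +wl: 
  step 3. node 2  ⊔preds={3}  new={3}  old={}  +wl: 
  step 4. node 3  ⊔preds={0,1,3}  new={0,1,3}  old={}  +wl: 0
  step 5. node 4  ⊔preds={}  new={}  stable
  step 6. node 5  ⊔preds={0,1,3}  new={1,2}  old={}  +wl: 
  step 7. node 6  ⊔preds={0,1,3}  new={1,2}  old={}  +wl: 4
  step 8. node 7  ⊔preds={0,1,2,3}  new={1,3}  old={3}  +wl: 2,6
  step 9. node 0  ⊔preds={0,1,2,3}  new={0,1,2,3}  old={0,1,3}  +wl: 3,5
  step 10. node 4  ⊔preds={1,2}  new={}  stable
  step 11. node 2  ⊔preds={1,3}  new={3}  stable
  step 12. node 6  ⊔preds={0,1,2,3}  new={1,2}  stable
  step 13. node 3  ⊔preds={0,1,2,3}  new={0,1,2,3}  old={0,1,3}  +wl: 0
  step 14. node 5  ⊔preds={0,1,2,3}  new={1,2}  stable
  step 15. node 0  ⊔preds={0,1,2,3}  new={0,1,2,3}  stable

Least fixpoint reached:
  node 0: {0,1,2,3}
  node 1: {0,1,2}
  node 2: {3}
  node 3: {0,1,2,3}
  node 4: {}
  node 5: {1,2}
  node 6: {1,2}
  node 7: {1,3}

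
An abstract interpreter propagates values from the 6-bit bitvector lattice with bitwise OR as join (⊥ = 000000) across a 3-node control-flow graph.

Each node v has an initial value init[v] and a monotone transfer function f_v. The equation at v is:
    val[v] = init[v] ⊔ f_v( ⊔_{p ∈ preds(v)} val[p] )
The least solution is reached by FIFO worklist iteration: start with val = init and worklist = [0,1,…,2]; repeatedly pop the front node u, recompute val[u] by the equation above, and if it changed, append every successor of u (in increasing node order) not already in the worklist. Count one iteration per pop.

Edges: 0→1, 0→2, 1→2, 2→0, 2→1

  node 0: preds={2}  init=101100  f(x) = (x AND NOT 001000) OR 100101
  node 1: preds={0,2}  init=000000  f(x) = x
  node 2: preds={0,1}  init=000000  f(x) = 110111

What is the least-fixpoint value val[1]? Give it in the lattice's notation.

111111

Worklist (6 pops):
  #1 pop 0: in=000000 → 101101 (was 101100); enqueue []
  #2 pop 1: in=101101 → 101101 (was 000000); enqueue []
  #3 pop 2: in=101101 → 110111 (was 000000); enqueue [0,1]
  #4 pop 0: in=110111 → 111111 (was 101101); enqueue [2]
  #5 pop 1: in=111111 → 111111 (was 101101); enqueue []
  #6 pop 2: in=111111 → 110111 (no change)

Fixpoint:
  val[0] = 111111
  val[1] = 111111
  val[2] = 110111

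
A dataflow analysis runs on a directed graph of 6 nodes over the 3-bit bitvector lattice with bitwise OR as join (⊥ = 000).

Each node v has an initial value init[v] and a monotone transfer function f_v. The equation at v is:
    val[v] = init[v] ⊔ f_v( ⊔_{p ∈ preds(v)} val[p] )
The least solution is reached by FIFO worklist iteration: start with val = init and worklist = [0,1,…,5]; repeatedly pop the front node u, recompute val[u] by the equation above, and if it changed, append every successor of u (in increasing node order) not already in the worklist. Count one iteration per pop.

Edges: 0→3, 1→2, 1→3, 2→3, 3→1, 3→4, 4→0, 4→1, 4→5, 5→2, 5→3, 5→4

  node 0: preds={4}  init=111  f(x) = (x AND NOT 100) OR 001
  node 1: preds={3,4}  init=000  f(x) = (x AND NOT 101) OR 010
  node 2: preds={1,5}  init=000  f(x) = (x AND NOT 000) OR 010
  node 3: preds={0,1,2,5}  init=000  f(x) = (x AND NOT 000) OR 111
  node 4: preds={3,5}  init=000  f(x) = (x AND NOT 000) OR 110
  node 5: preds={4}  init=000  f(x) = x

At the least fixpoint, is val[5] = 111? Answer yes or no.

yes

Iteration log — 11 steps:
  step 1. node 0  ⊔preds=000  new=111  stable
  step 2. node 1  ⊔preds=000  new=010  old=000  +wl: 
  step 3. node 2  ⊔preds=010  new=010  old=000  +wl: 
  step 4. node 3  ⊔preds=111  new=111  old=000  +wl: 1
  step 5. node 4  ⊔preds=111  new=111  old=000  +wl: 0
  step 6. node 5  ⊔preds=111  new=111  old=000  +wl: 2,3,4
  step 7. node 1  ⊔preds=111  new=010  stable
  step 8. node 0  ⊔preds=111  new=111  stable
  step 9. node 2  ⊔preds=111  new=111  old=010  +wl: 
  step 10. node 3  ⊔preds=111  new=111  stable
  step 11. node 4  ⊔preds=111  new=111  stable

Least fixpoint reached:
  node 0: 111
  node 1: 010
  node 2: 111
  node 3: 111
  node 4: 111
  node 5: 111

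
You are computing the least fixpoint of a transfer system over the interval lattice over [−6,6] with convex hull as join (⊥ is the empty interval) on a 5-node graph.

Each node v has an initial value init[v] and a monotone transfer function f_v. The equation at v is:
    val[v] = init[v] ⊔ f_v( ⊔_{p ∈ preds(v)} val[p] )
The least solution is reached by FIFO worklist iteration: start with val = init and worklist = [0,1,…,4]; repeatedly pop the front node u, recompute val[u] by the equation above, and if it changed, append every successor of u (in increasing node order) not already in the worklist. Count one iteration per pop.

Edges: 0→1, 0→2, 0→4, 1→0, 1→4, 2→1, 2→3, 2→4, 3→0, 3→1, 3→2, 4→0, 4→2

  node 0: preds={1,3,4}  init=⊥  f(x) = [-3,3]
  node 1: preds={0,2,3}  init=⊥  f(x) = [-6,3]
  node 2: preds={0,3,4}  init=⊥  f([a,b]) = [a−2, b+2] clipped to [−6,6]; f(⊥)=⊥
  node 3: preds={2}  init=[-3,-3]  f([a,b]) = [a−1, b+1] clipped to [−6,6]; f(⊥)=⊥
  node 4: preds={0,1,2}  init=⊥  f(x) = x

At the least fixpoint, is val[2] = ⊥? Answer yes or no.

no

Iteration log — 13 steps:
  step 1. node 0  ⊔preds=[-3,-3]  new=[-3,3]  old=⊥  +wl: 
  step 2. node 1  ⊔preds=[-3,3]  new=[-6,3]  old=⊥  +wl: 0
  step 3. node 2  ⊔preds=[-3,3]  new=[-5,5]  old=⊥  +wl: 1
  step 4. node 3  ⊔preds=[-5,5]  new=[-6,6]  old=[-3,-3]  +wl: 2
  step 5. node 4  ⊔preds=[-6,5]  new=[-6,5]  old=⊥  +wl: 
  step 6. node 0  ⊔preds=[-6,6]  new=[-3,3]  stable
  step 7. node 1  ⊔preds=[-6,6]  new=[-6,3]  stable
  step 8. node 2  ⊔preds=[-6,6]  new=[-6,6]  old=[-5,5]  +wl: 1,3,4
  step 9. node 1  ⊔preds=[-6,6]  new=[-6,3]  stable
  step 10. node 3  ⊔preds=[-6,6]  new=[-6,6]  stable
  step 11. node 4  ⊔preds=[-6,6]  new=[-6,6]  old=[-6,5]  +wl: 0,2
  step 12. node 0  ⊔preds=[-6,6]  new=[-3,3]  stable
  step 13. node 2  ⊔preds=[-6,6]  new=[-6,6]  stable

Least fixpoint reached:
  node 0: [-3,3]
  node 1: [-6,3]
  node 2: [-6,6]
  node 3: [-6,6]
  node 4: [-6,6]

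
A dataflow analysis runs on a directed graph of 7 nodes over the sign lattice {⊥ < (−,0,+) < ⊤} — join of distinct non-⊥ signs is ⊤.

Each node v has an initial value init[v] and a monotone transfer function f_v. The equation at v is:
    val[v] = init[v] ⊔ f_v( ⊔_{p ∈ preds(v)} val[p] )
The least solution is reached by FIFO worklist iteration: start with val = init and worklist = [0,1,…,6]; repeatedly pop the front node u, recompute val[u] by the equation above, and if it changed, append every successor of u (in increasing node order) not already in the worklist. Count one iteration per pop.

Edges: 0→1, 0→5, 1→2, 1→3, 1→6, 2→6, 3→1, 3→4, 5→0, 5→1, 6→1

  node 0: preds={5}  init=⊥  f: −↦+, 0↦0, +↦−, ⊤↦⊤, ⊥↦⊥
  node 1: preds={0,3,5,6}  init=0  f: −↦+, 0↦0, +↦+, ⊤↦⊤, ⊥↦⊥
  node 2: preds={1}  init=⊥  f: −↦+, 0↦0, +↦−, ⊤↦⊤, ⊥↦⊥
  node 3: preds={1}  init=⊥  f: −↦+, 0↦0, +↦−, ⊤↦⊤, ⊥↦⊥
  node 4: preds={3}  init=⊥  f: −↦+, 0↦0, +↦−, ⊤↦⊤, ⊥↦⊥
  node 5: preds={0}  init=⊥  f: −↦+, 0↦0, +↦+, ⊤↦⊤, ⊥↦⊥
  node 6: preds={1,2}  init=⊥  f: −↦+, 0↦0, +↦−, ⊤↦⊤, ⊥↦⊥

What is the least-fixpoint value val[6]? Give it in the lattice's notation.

Worklist (8 pops):
  #1 pop 0: in=⊥ → ⊥ (no change)
  #2 pop 1: in=⊥ → 0 (no change)
  #3 pop 2: in=0 → 0 (was ⊥); enqueue []
  #4 pop 3: in=0 → 0 (was ⊥); enqueue [1]
  #5 pop 4: in=0 → 0 (was ⊥); enqueue []
  #6 pop 5: in=⊥ → ⊥ (no change)
  #7 pop 6: in=0 → 0 (was ⊥); enqueue []
  #8 pop 1: in=0 → 0 (no change)

Fixpoint:
  val[0] = ⊥
  val[1] = 0
  val[2] = 0
  val[3] = 0
  val[4] = 0
  val[5] = ⊥
  val[6] = 0

0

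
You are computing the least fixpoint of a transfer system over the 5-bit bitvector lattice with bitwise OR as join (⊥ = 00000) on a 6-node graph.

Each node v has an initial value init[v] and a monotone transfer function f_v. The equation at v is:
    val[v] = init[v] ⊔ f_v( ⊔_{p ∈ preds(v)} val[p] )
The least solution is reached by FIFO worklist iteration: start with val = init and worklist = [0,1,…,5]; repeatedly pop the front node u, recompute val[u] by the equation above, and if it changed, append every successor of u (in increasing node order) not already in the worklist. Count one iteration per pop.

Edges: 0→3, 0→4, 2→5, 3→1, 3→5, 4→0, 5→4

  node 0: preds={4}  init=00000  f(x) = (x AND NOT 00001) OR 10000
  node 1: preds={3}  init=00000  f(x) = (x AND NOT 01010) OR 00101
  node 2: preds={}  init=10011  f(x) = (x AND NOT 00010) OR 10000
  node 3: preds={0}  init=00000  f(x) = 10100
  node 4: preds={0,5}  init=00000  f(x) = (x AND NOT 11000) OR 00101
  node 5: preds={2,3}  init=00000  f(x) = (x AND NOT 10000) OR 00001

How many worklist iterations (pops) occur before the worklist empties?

Worklist (13 pops):
  #1 pop 0: in=00000 → 10000 (was 00000); enqueue []
  #2 pop 1: in=00000 → 00101 (was 00000); enqueue []
  #3 pop 2: in=00000 → 10011 (no change)
  #4 pop 3: in=10000 → 10100 (was 00000); enqueue [1]
  #5 pop 4: in=10000 → 00101 (was 00000); enqueue [0]
  #6 pop 5: in=10111 → 00111 (was 00000); enqueue [4]
  #7 pop 1: in=10100 → 10101 (was 00101); enqueue []
  #8 pop 0: in=00101 → 10100 (was 10000); enqueue [3]
  #9 pop 4: in=10111 → 00111 (was 00101); enqueue [0]
  #10 pop 3: in=10100 → 10100 (no change)
  #11 pop 0: in=00111 → 10110 (was 10100); enqueue [3,4]
  #12 pop 3: in=10110 → 10100 (no change)
  #13 pop 4: in=10111 → 00111 (no change)

Fixpoint:
  val[0] = 10110
  val[1] = 10101
  val[2] = 10011
  val[3] = 10100
  val[4] = 00111
  val[5] = 00111

13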